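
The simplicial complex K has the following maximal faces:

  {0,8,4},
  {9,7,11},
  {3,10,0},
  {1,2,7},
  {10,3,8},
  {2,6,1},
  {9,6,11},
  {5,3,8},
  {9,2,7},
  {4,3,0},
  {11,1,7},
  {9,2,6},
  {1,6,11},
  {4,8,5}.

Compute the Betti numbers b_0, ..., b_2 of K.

Take the total order 0 < 1 < 2 < 3 < 4 < 5 < 6 < 7 < 8 < 9 < 10 < 11 on the vertex set. Then K (dimension 2) consists of the simplices:

  0-simplices (12): [0], [1], [2], [3], [4], [5], [6], [7], [8], [9], [10], [11]
  1-simplices (24): (24 of them)
  2-simplices (14): [0,3,4], [0,3,10], [0,4,8], [1,2,6], [1,2,7], [1,6,11], [1,7,11], [2,6,9], [2,7,9], [3,5,8], [3,8,10], [4,5,8], [6,9,11], [7,9,11]

so the chain groups are C_0 ≅ Z^12, C_1 ≅ Z^24, C_2 ≅ Z^14.

The boundary map ∂_1: C_1 → C_0 sends each edge [p,q] (with p < q) to q − p. For instance
  ∂[9,11] = [11] − [9].
The resulting 12×24 matrix has rank 10, and its Smith normal form has invariant factors (1,1,1,1,1,1,1,1,1,1).

The boundary map ∂_2: C_2 → C_1 sends each 2-simplex [p,q,r] to [q,r] − [p,r] + [p,q]. For instance
  ∂[4,5,8] = [5,8] − [4,8] + [4,5],
  ∂[3,8,10] = [8,10] − [3,10] + [3,8].
The resulting 24×14 matrix has rank 13, and its Smith normal form has invariant factors (1,1,1,1,1,1,1,1,1,1,1,1,1).

From H_k ≅ ker(∂_k) / im(∂_{k+1}) we obtain:

  H_0: rank C_0 − rank ∂_1 = 12 − 10 = 2, and the invariant factors of ∂_1 are all 1, so H_0 ≅ Z^2.
  H_1: rank ker ∂_1 − rank ∂_2 = (24 − 10) − 13 = 1, and the invariant factors of ∂_2 are all 1, so H_1 ≅ Z.
  H_2: rank ker ∂_2 − rank ∂_3 = (14 − 13) − 0 = 1, and there is no ∂_3, so H_2 ≅ Z.

Hence the Betti numbers are b_0 = 2, b_1 = 1, b_2 = 1.

b_0 = 2, b_1 = 1, b_2 = 1.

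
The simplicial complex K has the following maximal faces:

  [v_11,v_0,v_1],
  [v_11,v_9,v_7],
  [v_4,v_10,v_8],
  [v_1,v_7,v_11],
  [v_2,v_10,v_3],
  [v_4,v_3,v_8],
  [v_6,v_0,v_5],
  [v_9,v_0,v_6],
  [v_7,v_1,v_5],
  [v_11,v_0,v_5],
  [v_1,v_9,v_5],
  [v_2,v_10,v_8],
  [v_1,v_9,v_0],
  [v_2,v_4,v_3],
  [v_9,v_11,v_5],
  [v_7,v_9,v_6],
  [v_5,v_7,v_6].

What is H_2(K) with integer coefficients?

H_2 ≅ 0.

We work with the vertex ordering v_0 < v_1 < v_2 < v_3 < v_4 < v_5 < v_6 < v_7 < v_8 < v_9 < v_10 < v_11. The simplices of K, each written with vertices in increasing order, are:

  0-simplices (12): [v_0], [v_1], [v_2], [v_3], [v_4], [v_5], [v_6], [v_7], [v_8], [v_9], [v_10], [v_11]
  1-simplices (28): (28 of them)
  2-simplices (17): (17 of them)

giving chain groups C_0 ≅ Z^12, C_1 ≅ Z^28, C_2 ≅ Z^17.

∂_1: C_1 → C_0 sends each edge [p,q] (with p < q) to q − p. For instance
  ∂[v_7,v_9] = [v_9] − [v_7].
This gives a 12×28 integer matrix of rank 10; reducing to Smith normal form yields diagonal entries (1,1,1,1,1,1,1,1,1,1).

The boundary map ∂_2: C_2 → C_1 maps a triangle to the signed sum of its edges. For instance
  ∂[v_4,v_8,v_10] = [v_8,v_10] − [v_4,v_10] + [v_4,v_8],
  ∂[v_1,v_5,v_7] = [v_5,v_7] − [v_1,v_7] + [v_1,v_5].
As a 28×17 matrix over Z this has rank 17, with invariant factors (1,1,1,1,1,1,1,1,1,1,1,1,1,1,1,1,2).

Now H_k = ker ∂_k / im ∂_{k+1}, so:

  H_2: rank ker ∂_2 − rank ∂_3 = (17 − 17) − 0 = 0, and there is no ∂_3, so H_2 ≅ 0.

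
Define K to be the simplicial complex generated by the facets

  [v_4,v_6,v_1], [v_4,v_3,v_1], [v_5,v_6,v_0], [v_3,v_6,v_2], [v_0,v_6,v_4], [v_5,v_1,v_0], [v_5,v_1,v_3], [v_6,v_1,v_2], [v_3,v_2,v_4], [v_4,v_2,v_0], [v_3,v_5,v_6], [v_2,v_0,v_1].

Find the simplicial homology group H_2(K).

H_2 = 0.

K has 7 vertices, 18 edges, 12 triangles.
rank ∂_2 = 12, rank ∂_3 = 0 ⇒ b_2 = 12 − 12 − 0 = 0. So H_2 ≅ 0.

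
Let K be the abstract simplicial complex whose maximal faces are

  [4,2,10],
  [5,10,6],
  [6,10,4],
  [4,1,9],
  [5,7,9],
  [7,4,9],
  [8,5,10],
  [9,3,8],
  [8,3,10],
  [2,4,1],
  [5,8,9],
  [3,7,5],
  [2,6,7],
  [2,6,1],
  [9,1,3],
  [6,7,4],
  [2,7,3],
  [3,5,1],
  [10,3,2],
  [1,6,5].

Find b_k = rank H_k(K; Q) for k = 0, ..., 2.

We work with the vertex ordering 1 < 2 < 3 < 4 < 5 < 6 < 7 < 8 < 9 < 10. The simplices of K, each written with vertices in increasing order, are:

  0-simplices (10): [1], [2], [3], [4], [5], [6], [7], [8], [9], [10]
  1-simplices (30): (30 of them)
  2-simplices (20): (20 of them)

so the chain groups are C_0 ≅ Z^10, C_1 ≅ Z^30, C_2 ≅ Z^20.

∂_1: C_1 → C_0 sends each edge [p,q] (with p < q) to q − p.
This gives a 10×30 integer matrix of rank 9; reducing to Smith normal form yields diagonal entries (1,1,1,1,1,1,1,1,1).

The boundary map ∂_2: C_2 → C_1 acts by ∂[p,q,r] = [q,r] − [p,r] + [p,q]. For instance
  ∂[5,8,10] = [8,10] − [5,10] + [5,8],
  ∂[4,7,9] = [7,9] − [4,9] + [4,7].
The 30×20 boundary matrix has rank 20 and Smith normal form diag(1,1,1,1,1,1,1,1,1,1,1,1,1,1,1,1,1,1,1,2).

Now H_k = ker ∂_k / im ∂_{k+1}, so:

  H_0: rank C_0 − rank ∂_1 = 10 − 9 = 1, and the invariant factors of ∂_1 are all 1, so H_0 = Z.
  H_1: rank ker ∂_1 − rank ∂_2 = (30 − 9) − 20 = 1, and ∂_2 has invariant factor 2 > 1, so H_1 = Z ⊕ Z_2.
  H_2: rank ker ∂_2 − rank ∂_3 = (20 − 20) − 0 = 0, and there is no ∂_3, so H_2 = 0.

As a check, the Euler characteristic is 10 − 30 + 20 = 0, which agrees with 1 − 1 + 0 = 0.

Hence the Betti numbers are b_0 = 1, b_1 = 1, b_2 = 0.

b_0 = 1, b_1 = 1, b_2 = 0.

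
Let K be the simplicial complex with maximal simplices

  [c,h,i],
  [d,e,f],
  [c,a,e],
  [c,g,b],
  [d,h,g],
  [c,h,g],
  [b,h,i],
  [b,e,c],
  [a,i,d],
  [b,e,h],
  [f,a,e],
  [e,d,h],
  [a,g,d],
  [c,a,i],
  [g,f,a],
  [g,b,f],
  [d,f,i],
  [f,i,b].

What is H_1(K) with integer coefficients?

H_1 = Z × Z/2.

Take the total order a < b < c < d < e < f < g < h < i on the vertex set. Then K (dimension 2) consists of the simplices:

  0-simplices (9): a, b, c, d, e, f, g, h, i
  1-simplices (27): ac, ad, ae, af, ag, ai, bc, be, bf, bg, bh, bi, ce, cg, ch, ci, de, df, dg, dh, di, ef, eh, fg, fi, gh, hi
  2-simplices (18): ace, aci, adg, adi, aef, afg, bce, bcg, beh, bfg, bfi, bhi, cgh, chi, def, deh, dfi, dgh

Hence C_0 ≅ Z^9, C_1 ≅ Z^27, C_2 ≅ Z^18.

∂_1: C_1 → C_0 maps an edge to its endpoints' difference, ∂[p,q] = q − p.
The resulting 9×27 matrix has rank 8, and its Smith normal form has invariant factors (1,1,1,1,1,1,1,1).

The boundary map ∂_2: C_2 → C_1 acts by ∂[p,q,r] = [q,r] − [p,r] + [p,q]. For instance
  ∂beh = eh − bh + be,
  ∂deh = eh − dh + de.
This gives a 27×18 integer matrix of rank 18; reducing to Smith normal form yields diagonal entries (1,1,1,1,1,1,1,1,1,1,1,1,1,1,1,1,1,2).

Now H_k = ker ∂_k / im ∂_{k+1}, so:

  H_1: rank ker ∂_1 − rank ∂_2 = (27 − 8) − 18 = 1, and ∂_2 has invariant factor 2 > 1, so H_1 ≅ Z × Z/2.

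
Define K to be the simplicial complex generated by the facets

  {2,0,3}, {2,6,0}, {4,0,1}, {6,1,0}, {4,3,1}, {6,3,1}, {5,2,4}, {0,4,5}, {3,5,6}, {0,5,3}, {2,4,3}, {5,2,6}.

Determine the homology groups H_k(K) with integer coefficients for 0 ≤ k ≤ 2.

H_0 ≅ Z,  H_1 ≅ Z_2,  H_2 = 0.

We work with the vertex ordering 0 < 1 < 2 < 3 < 4 < 5 < 6. The simplices of K, each written with vertices in increasing order, are:

  0-simplices (7): [0], [1], [2], [3], [4], [5], [6]
  1-simplices (18): [0,1], [0,2], [0,3], [0,4], [0,5], [0,6], [1,3], [1,4], [1,6], [2,3], [2,4], [2,5], [2,6], [3,4], [3,5], [3,6], [4,5], [5,6]
  2-simplices (12): [0,1,4], [0,1,6], [0,2,3], [0,2,6], [0,3,5], [0,4,5], [1,3,4], [1,3,6], [2,3,4], [2,4,5], [2,5,6], [3,5,6]

giving chain groups C_0 ≅ Z^7, C_1 ≅ Z^18, C_2 ≅ Z^12.

∂_1: C_1 → C_0 sends each edge [p,q] (with p < q) to q − p. For instance
  ∂[3,5] = [5] − [3].
The 7×18 boundary matrix has rank 6 and Smith normal form diag(1,1,1,1,1,1).

∂_2: C_2 → C_1 maps a triangle to the signed sum of its edges. For instance
  ∂[2,4,5] = [4,5] − [2,5] + [2,4],
  ∂[0,2,3] = [2,3] − [0,3] + [0,2].
As a 18×12 matrix over Z this has rank 12, with invariant factors (1,1,1,1,1,1,1,1,1,1,1,2).

Now H_k = ker ∂_k / im ∂_{k+1}, so:

  H_0: rank C_0 − rank ∂_1 = 7 − 6 = 1, and the invariant factors of ∂_1 are all 1, so H_0 ≅ Z.
  H_1: rank ker ∂_1 − rank ∂_2 = (18 − 6) − 12 = 0, and ∂_2 has invariant factor 2 > 1, so H_1 ≅ Z_2.
  H_2: rank ker ∂_2 − rank ∂_3 = (12 − 12) − 0 = 0, and there is no ∂_3, so H_2 ≅ 0.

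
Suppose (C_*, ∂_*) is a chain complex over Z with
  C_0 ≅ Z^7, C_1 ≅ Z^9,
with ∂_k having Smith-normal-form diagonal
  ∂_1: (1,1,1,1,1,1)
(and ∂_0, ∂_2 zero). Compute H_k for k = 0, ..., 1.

H_0: b_0 = 7 − 0 − 6 = 1; torsion from ∂_1 factors > 1: none. So H_0 = Z.
H_1: b_1 = 9 − 6 − 0 = 3; torsion from ∂_2 factors > 1: none. So H_1 = Z^3.

H_0 = Z,  H_1 = Z^3.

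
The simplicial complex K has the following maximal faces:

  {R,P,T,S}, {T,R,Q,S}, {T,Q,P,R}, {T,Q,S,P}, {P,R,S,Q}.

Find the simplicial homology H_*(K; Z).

H_0 = Z,  H_1 = 0,  H_2 = 0,  H_3 = Z.

Take the total order P < Q < R < S < T on the vertex set. Then K (dimension 3) consists of the simplices:

  0-simplices (5): P, Q, R, S, T
  1-simplices (10): PQ, PR, PS, PT, QR, QS, QT, RS, RT, ST
  2-simplices (10): PQR, PQS, PQT, PRS, PRT, PST, QRS, QRT, QST, RST
  3-simplices (5): PQRS, PQRT, PQST, PRST, QRST

giving chain groups C_0 ≅ Z^5, C_1 ≅ Z^10, C_2 ≅ Z^10, C_3 ≅ Z^5.

∂_1: C_1 → C_0 maps an edge to its endpoints' difference, ∂[p,q] = q − p. For instance
  ∂QR = R − Q.
This gives a 5×10 integer matrix of rank 4; reducing to Smith normal form yields diagonal entries (1,1,1,1).

The boundary map ∂_2: C_2 → C_1 maps a triangle to the signed sum of its edges. For instance
  ∂PRT = RT − PT + PR,
  ∂PQT = QT − PT + PQ.
The 10×10 boundary matrix has rank 6 and Smith normal form diag(1,1,1,1,1,1).

Boundary ∂_3: C_3 → C_2 sends each 3-simplex σ to the alternating sum Σ_i (−1)^i (σ with its i-th vertex removed). For instance
  ∂PRST = RST − PST + PRT − PRS,
  ∂PQST = QST − PST + PQT − PQS.
This gives a 10×5 integer matrix of rank 4; reducing to Smith normal form yields diagonal entries (1,1,1,1).

Reading off H_k = ker ∂_k / im ∂_{k+1}:

  H_0: rank C_0 − rank ∂_1 = 5 − 4 = 1, and the invariant factors of ∂_1 are all 1, so H_0 = Z.
  H_1: rank ker ∂_1 − rank ∂_2 = (10 − 4) − 6 = 0, and the invariant factors of ∂_2 are all 1, so H_1 = 0.
  H_2: rank ker ∂_2 − rank ∂_3 = (10 − 6) − 4 = 0, and the invariant factors of ∂_3 are all 1, so H_2 = 0.
  H_3: rank ker ∂_3 − rank ∂_4 = (5 − 4) − 0 = 1, and there is no ∂_4, so H_3 = Z.

As a check, the Euler characteristic is 5 − 10 + 10 − 5 = 0, which agrees with 1 − 0 + 0 − 1 = 0.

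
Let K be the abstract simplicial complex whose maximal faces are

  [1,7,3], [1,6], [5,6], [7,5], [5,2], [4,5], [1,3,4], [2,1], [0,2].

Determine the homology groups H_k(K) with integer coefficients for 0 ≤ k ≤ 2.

K has 8 vertices, 12 edges, 2 triangles.
rank ∂_0 = 0, rank ∂_1 = 7 ⇒ b_0 = 8 − 0 − 7 = 1; all invariant factors of ∂_1 are 1 so no torsion. So H_0 ≅ Z.
rank ∂_1 = 7, rank ∂_2 = 2 ⇒ b_1 = 12 − 7 − 2 = 3; all invariant factors of ∂_2 are 1 so no torsion. So H_1 ≅ Z^3.
rank ∂_2 = 2, rank ∂_3 = 0 ⇒ b_2 = 2 − 2 − 0 = 0. So H_2 ≅ 0.

H_0 = Z,  H_1 = Z^3,  H_2 = 0.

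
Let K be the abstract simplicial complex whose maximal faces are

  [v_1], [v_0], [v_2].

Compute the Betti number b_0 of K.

b_0 = 3.

Take the total order v_0 < v_1 < v_2 on the vertex set. Then K (dimension 0) consists of the simplices:

  0-simplices (3): [v_0], [v_1], [v_2]

so the chain groups are C_0 ≅ Z^3.

Now H_k = ker ∂_k / im ∂_{k+1}, so:

  H_0: rank C_0 − rank ∂_1 = 3 − 0 = 3, and there is no ∂_1, so H_0 = Z^3.

Hence the Betti numbers are b_0 = 3.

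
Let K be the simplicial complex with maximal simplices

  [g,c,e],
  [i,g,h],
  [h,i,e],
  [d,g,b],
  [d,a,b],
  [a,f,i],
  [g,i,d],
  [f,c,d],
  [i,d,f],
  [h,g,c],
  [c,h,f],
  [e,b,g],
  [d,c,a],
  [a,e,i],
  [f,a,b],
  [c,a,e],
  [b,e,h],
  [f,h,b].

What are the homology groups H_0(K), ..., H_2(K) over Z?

H_0 ≅ Z,  H_1 ≅ Z ⊕ Z_2,  H_2 = 0.

K has 9 vertices, 27 edges, 18 triangles.
rank ∂_0 = 0, rank ∂_1 = 8 ⇒ b_0 = 9 − 0 − 8 = 1; all invariant factors of ∂_1 are 1 so no torsion. So H_0 = Z.
rank ∂_1 = 8, rank ∂_2 = 18 ⇒ b_1 = 27 − 8 − 18 = 1; ∂_2 has invariant factor(s) [2] giving torsion. So H_1 = Z ⊕ Z_2.
rank ∂_2 = 18, rank ∂_3 = 0 ⇒ b_2 = 18 − 18 − 0 = 0. So H_2 = 0.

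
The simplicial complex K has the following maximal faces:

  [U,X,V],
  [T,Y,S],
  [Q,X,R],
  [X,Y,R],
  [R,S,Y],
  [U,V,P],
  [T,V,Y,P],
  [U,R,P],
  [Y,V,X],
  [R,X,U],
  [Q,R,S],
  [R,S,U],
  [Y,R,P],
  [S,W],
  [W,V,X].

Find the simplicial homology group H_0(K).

Take the total order P < Q < R < S < T < U < V < W < X < Y on the vertex set. Then K (dimension 3) consists of the simplices:

  0-simplices (10): P, Q, R, S, T, U, V, W, X, Y
  1-simplices (25): PR, PT, PU, PV, PY, QR, QS, QX, RS, RU, RX, RY, ST, SU, SW, SY, TV, TY, UV, UX, VW, VX, VY, WX, XY
  2-simplices (17): PRU, PRY, PTV, PTY, PUV, PVY, QRS, QRX, RSU, RSY, RUX, RXY, STY, TVY, UVX, VWX, VXY
  3-simplices (1): PTVY

giving chain groups C_0 ≅ Z^10, C_1 ≅ Z^25, C_2 ≅ Z^17, C_3 ≅ Z^1.

∂_1: C_1 → C_0 sends each edge [p,q] (with p < q) to q − p. For instance
  ∂RY = Y − R.
As a 10×25 matrix over Z this has rank 9, with invariant factors (1,1,1,1,1,1,1,1,1).

∂_2: C_2 → C_1 acts by ∂[p,q,r] = [q,r] − [p,r] + [p,q]. For instance
  ∂PRU = RU − PU + PR,
  ∂QRS = RS − QS + QR.
As a 25×17 matrix over Z this has rank 15, with invariant factors (1,1,1,1,1,1,1,1,1,1,1,1,1,1,1).

Boundary ∂_3: C_3 → C_2 sends each 3-simplex σ to the alternating sum Σ_i (−1)^i (σ with its i-th vertex removed). For instance
  ∂PTVY = TVY − PVY + PTY − PTV.
The 17×1 boundary matrix has rank 1 and Smith normal form diag(1).

Computing H_k = (kernel of ∂_k) / (image of ∂_{k+1}):

  H_0: rank C_0 − rank ∂_1 = 10 − 9 = 1, and the invariant factors of ∂_1 are all 1, so H_0 = Z.

H_0 = Z.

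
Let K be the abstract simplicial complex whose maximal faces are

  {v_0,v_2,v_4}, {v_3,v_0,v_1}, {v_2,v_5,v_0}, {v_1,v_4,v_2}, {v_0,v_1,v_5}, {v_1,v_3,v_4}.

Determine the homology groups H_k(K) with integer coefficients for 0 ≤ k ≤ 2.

H_0 ≅ Z,  H_1 ≅ Z,  H_2 = 0.

Fix the vertex order v_0 < v_1 < v_2 < v_3 < v_4 < v_5 and write every simplex with vertices in increasing order. Then dim K = 2 and the simplices of K are:

  0-simplices (6): [v_0], [v_1], [v_2], [v_3], [v_4], [v_5]
  1-simplices (12): [v_0,v_1], [v_0,v_2], [v_0,v_3], [v_0,v_4], [v_0,v_5], [v_1,v_2], [v_1,v_3], [v_1,v_4], [v_1,v_5], [v_2,v_4], [v_2,v_5], [v_3,v_4]
  2-simplices (6): [v_0,v_1,v_3], [v_0,v_1,v_5], [v_0,v_2,v_4], [v_0,v_2,v_5], [v_1,v_2,v_4], [v_1,v_3,v_4]

giving chain groups C_0 ≅ Z^6, C_1 ≅ Z^12, C_2 ≅ Z^6.

∂_1: C_1 → C_0 maps an edge to its endpoints' difference, ∂[p,q] = q − p. For instance
  ∂[v_1,v_5] = [v_5] − [v_1].
The 6×12 boundary matrix has rank 5 and Smith normal form diag(1,1,1,1,1).

Boundary ∂_2: C_2 → C_1 acts by ∂[p,q,r] = [q,r] − [p,r] + [p,q]. For instance
  ∂[v_0,v_2,v_4] = [v_2,v_4] − [v_0,v_4] + [v_0,v_2],
  ∂[v_0,v_1,v_5] = [v_1,v_5] − [v_0,v_5] + [v_0,v_1].
As a 12×6 matrix over Z this has rank 6, with invariant factors (1,1,1,1,1,1).

Computing H_k = (kernel of ∂_k) / (image of ∂_{k+1}):

  H_0: rank C_0 − rank ∂_1 = 6 − 5 = 1, and the invariant factors of ∂_1 are all 1, so H_0 = Z.
  H_1: rank ker ∂_1 − rank ∂_2 = (12 − 5) − 6 = 1, and the invariant factors of ∂_2 are all 1, so H_1 = Z.
  H_2: rank ker ∂_2 − rank ∂_3 = (6 − 6) − 0 = 0, and there is no ∂_3, so H_2 = 0.

As a check, the Euler characteristic is 6 − 12 + 6 = 0, which agrees with 1 − 1 + 0 = 0.
(K is a triangulation of the cylinder S^1 x I.)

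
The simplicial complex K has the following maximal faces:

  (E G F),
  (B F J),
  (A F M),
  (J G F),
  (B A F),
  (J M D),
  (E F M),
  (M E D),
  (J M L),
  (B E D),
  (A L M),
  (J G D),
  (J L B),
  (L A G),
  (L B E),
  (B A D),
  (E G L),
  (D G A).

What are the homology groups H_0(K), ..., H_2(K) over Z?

Take the total order A < B < D < E < F < G < J < L < M on the vertex set. Then K (dimension 2) consists of the simplices:

  0-simplices (9): A, B, D, E, F, G, J, L, M
  1-simplices (27): AB, AD, AF, AG, AL, AM, BD, BE, BF, BJ, BL, DE, DG, DJ, DM, EF, EG, EL, EM, FG, FJ, FM, GJ, GL, JL, JM, LM
  2-simplices (18): ABD, ABF, ADG, AFM, AGL, ALM, BDE, BEL, BFJ, BJL, DEM, DGJ, DJM, EFG, EFM, EGL, FGJ, JLM

Hence C_0 ≅ Z^9, C_1 ≅ Z^27, C_2 ≅ Z^18.

∂_1: C_1 → C_0 sends each edge [p,q] (with p < q) to q − p. For instance
  ∂BL = L − B.
This gives a 9×27 integer matrix of rank 8; reducing to Smith normal form yields diagonal entries (1,1,1,1,1,1,1,1).

Boundary ∂_2: C_2 → C_1 maps a triangle to the signed sum of its edges. For instance
  ∂EGL = GL − EL + EG,
  ∂DGJ = GJ − DJ + DG.
The resulting 27×18 matrix has rank 17, and its Smith normal form has invariant factors (1,1,1,1,1,1,1,1,1,1,1,1,1,1,1,1,1).

From H_k ≅ ker(∂_k) / im(∂_{k+1}) we obtain:

  H_0: rank C_0 − rank ∂_1 = 9 − 8 = 1, and the invariant factors of ∂_1 are all 1, so H_0 = Z.
  H_1: rank ker ∂_1 − rank ∂_2 = (27 − 8) − 17 = 2, and the invariant factors of ∂_2 are all 1, so H_1 = Z^2.
  H_2: rank ker ∂_2 − rank ∂_3 = (18 − 17) − 0 = 1, and there is no ∂_3, so H_2 = Z.

As a check, the Euler characteristic is 9 − 27 + 18 = 0, which agrees with 1 − 2 + 1 = 0.

H_0 ≅ Z,  H_1 ≅ Z^2,  H_2 ≅ Z.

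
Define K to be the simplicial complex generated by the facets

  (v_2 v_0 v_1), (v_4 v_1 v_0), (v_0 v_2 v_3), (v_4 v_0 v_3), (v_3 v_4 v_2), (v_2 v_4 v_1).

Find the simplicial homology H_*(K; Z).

H_0 = Z,  H_1 = 0,  H_2 = Z.

K has 5 vertices, 9 edges, 6 triangles.
rank ∂_0 = 0, rank ∂_1 = 4 ⇒ b_0 = 5 − 0 − 4 = 1; all invariant factors of ∂_1 are 1 so no torsion. So H_0 = Z.
rank ∂_1 = 4, rank ∂_2 = 5 ⇒ b_1 = 9 − 4 − 5 = 0; all invariant factors of ∂_2 are 1 so no torsion. So H_1 = 0.
rank ∂_2 = 5, rank ∂_3 = 0 ⇒ b_2 = 6 − 5 − 0 = 1. So H_2 = Z.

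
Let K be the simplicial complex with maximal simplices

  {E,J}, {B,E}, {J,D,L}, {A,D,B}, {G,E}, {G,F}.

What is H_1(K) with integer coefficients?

H_1 = Z.

Fix the vertex order A < B < D < E < F < G < J < L and write every simplex with vertices in increasing order. Then dim K = 2 and the simplices of K are:

  0-simplices (8): A, B, D, E, F, G, J, L
  1-simplices (10): AB, AD, BD, BE, DJ, DL, EG, EJ, FG, JL
  2-simplices (2): ABD, DJL

giving chain groups C_0 ≅ Z^8, C_1 ≅ Z^10, C_2 ≅ Z^2.

∂_1: C_1 → C_0 sends each edge [p,q] (with p < q) to q − p. For instance
  ∂DL = L − D.
The 8×10 boundary matrix has rank 7 and Smith normal form diag(1,1,1,1,1,1,1).

∂_2: C_2 → C_1 sends each 2-simplex [p,q,r] to [q,r] − [p,r] + [p,q]. For instance
  ∂DJL = JL − DL + DJ,
  ∂ABD = BD − AD + AB.
As a 10×2 matrix over Z this has rank 2, with invariant factors (1,1).

From H_k ≅ ker(∂_k) / im(∂_{k+1}) we obtain:

  H_1: rank ker ∂_1 − rank ∂_2 = (10 − 7) − 2 = 1, and the invariant factors of ∂_2 are all 1, so H_1 = Z.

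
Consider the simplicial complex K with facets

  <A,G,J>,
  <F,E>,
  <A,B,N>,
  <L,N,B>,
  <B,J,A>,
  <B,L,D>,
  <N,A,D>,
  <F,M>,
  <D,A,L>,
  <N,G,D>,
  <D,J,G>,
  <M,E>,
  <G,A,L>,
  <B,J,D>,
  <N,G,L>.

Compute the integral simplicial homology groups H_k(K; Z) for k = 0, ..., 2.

Take the total order A < B < D < E < F < G < J < L < M < N on the vertex set. Then K (dimension 2) consists of the simplices:

  0-simplices (10): A, B, D, E, F, G, J, L, M, N
  1-simplices (21): AB, AD, AG, AJ, AL, AN, BD, BJ, BL, BN, DG, DJ, DL, DN, EF, EM, FM, GJ, GL, GN, LN
  2-simplices (12): ABJ, ABN, ADL, ADN, AGJ, AGL, BDJ, BDL, BLN, DGJ, DGN, GLN

Hence C_0 ≅ Z^10, C_1 ≅ Z^21, C_2 ≅ Z^12.

The boundary map ∂_1: C_1 → C_0 maps an edge to its endpoints' difference, ∂[p,q] = q − p.
The resulting 10×21 matrix has rank 8, and its Smith normal form has invariant factors (1,1,1,1,1,1,1,1).

∂_2: C_2 → C_1 maps a triangle to the signed sum of its edges. For instance
  ∂DGJ = GJ − DJ + DG,
  ∂BDJ = DJ − BJ + BD.
As a 21×12 matrix over Z this has rank 12, with invariant factors (1,1,1,1,1,1,1,1,1,1,1,2).

Now H_k = ker ∂_k / im ∂_{k+1}, so:

  H_0: rank C_0 − rank ∂_1 = 10 − 8 = 2, and the invariant factors of ∂_1 are all 1, so H_0 ≅ Z^2.
  H_1: rank ker ∂_1 − rank ∂_2 = (21 − 8) − 12 = 1, and ∂_2 has invariant factor 2 > 1, so H_1 ≅ Z ⊕ Z/2Z.
  H_2: rank ker ∂_2 − rank ∂_3 = (12 − 12) − 0 = 0, and there is no ∂_3, so H_2 ≅ 0.

(K is a triangulation of the disjoint union of the real projective plane RP^2 and the circle S^1.)

H_0 ≅ Z^2,  H_1 ≅ Z ⊕ Z/2Z,  H_2 = 0.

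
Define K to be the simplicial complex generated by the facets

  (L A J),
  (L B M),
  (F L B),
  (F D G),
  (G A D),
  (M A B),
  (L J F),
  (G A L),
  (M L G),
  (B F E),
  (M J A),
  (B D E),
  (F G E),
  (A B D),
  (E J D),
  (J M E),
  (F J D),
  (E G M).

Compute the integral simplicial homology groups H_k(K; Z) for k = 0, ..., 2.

H_0 = Z,  H_1 = Z × Z/2,  H_2 = 0.

Fix the vertex order A < B < D < E < F < G < J < L < M and write every simplex with vertices in increasing order. Then dim K = 2 and the simplices of K are:

  0-simplices (9): A, B, D, E, F, G, J, L, M
  1-simplices (27): AB, AD, AG, AJ, AL, AM, BD, BE, BF, BL, BM, DE, DF, DG, DJ, EF, EG, EJ, EM, FG, FJ, FL, GL, GM, JL, JM, LM
  2-simplices (18): ABD, ABM, ADG, AGL, AJL, AJM, BDE, BEF, BFL, BLM, DEJ, DFG, DFJ, EFG, EGM, EJM, FJL, GLM

so the chain groups are C_0 ≅ Z^9, C_1 ≅ Z^27, C_2 ≅ Z^18.

∂_1: C_1 → C_0 maps an edge to its endpoints' difference, ∂[p,q] = q − p.
The resulting 9×27 matrix has rank 8, and its Smith normal form has invariant factors (1,1,1,1,1,1,1,1).

Boundary ∂_2: C_2 → C_1 sends each 2-simplex [p,q,r] to [q,r] − [p,r] + [p,q]. For instance
  ∂AJL = JL − AL + AJ,
  ∂BFL = FL − BL + BF.
This gives a 27×18 integer matrix of rank 18; reducing to Smith normal form yields diagonal entries (1,1,1,1,1,1,1,1,1,1,1,1,1,1,1,1,1,2).

Reading off H_k = ker ∂_k / im ∂_{k+1}:

  H_0: rank C_0 − rank ∂_1 = 9 − 8 = 1, and the invariant factors of ∂_1 are all 1, so H_0 ≅ Z.
  H_1: rank ker ∂_1 − rank ∂_2 = (27 − 8) − 18 = 1, and ∂_2 has invariant factor 2 > 1, so H_1 ≅ Z × Z/2.
  H_2: rank ker ∂_2 − rank ∂_3 = (18 − 18) − 0 = 0, and there is no ∂_3, so H_2 ≅ 0.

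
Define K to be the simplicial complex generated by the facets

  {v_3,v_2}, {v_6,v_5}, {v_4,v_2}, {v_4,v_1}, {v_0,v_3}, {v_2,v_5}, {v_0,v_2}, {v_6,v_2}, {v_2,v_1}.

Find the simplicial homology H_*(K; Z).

Take the total order v_0 < v_1 < v_2 < v_3 < v_4 < v_5 < v_6 on the vertex set. Then K (dimension 1) consists of the simplices:

  0-simplices (7): [v_0], [v_1], [v_2], [v_3], [v_4], [v_5], [v_6]
  1-simplices (9): [v_0,v_2], [v_0,v_3], [v_1,v_2], [v_1,v_4], [v_2,v_3], [v_2,v_4], [v_2,v_5], [v_2,v_6], [v_5,v_6]

Hence C_0 ≅ Z^7, C_1 ≅ Z^9.

The boundary map ∂_1: C_1 → C_0 maps an edge to its endpoints' difference, ∂[p,q] = q − p.
This gives a 7×9 integer matrix of rank 6; reducing to Smith normal form yields diagonal entries (1,1,1,1,1,1).

Computing H_k = (kernel of ∂_k) / (image of ∂_{k+1}):

  H_0: rank C_0 − rank ∂_1 = 7 − 6 = 1, and the invariant factors of ∂_1 are all 1, so H_0 = Z.
  H_1: rank ker ∂_1 − rank ∂_2 = (9 − 6) − 0 = 3, and there is no ∂_2, so H_1 = Z^3.

H_0 = Z,  H_1 = Z^3.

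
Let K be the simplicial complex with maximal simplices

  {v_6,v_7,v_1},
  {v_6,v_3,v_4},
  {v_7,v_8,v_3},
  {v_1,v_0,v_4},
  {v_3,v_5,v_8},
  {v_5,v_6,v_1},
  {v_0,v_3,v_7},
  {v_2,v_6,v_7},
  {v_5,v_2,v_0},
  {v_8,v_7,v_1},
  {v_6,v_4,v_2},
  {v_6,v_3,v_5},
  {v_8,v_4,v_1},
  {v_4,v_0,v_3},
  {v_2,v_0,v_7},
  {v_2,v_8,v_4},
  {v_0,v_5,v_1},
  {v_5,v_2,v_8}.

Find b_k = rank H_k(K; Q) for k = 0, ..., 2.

b_0 = 1, b_1 = 2, b_2 = 1.

Take the total order v_0 < v_1 < v_2 < v_3 < v_4 < v_5 < v_6 < v_7 < v_8 on the vertex set. Then K (dimension 2) consists of the simplices:

  0-simplices (9): [v_0], [v_1], [v_2], [v_3], [v_4], [v_5], [v_6], [v_7], [v_8]
  1-simplices (27): (27 of them)
  2-simplices (18): (18 of them)

giving chain groups C_0 ≅ Z^9, C_1 ≅ Z^27, C_2 ≅ Z^18.

∂_1: C_1 → C_0 is given by ∂[p,q] = [q] − [p]. For instance
  ∂[v_2,v_4] = [v_4] − [v_2].
The resulting 9×27 matrix has rank 8, and its Smith normal form has invariant factors (1,1,1,1,1,1,1,1).

∂_2: C_2 → C_1 sends each 2-simplex [p,q,r] to [q,r] − [p,r] + [p,q]. For instance
  ∂[v_0,v_1,v_4] = [v_1,v_4] − [v_0,v_4] + [v_0,v_1],
  ∂[v_3,v_4,v_6] = [v_4,v_6] − [v_3,v_6] + [v_3,v_4].
This gives a 27×18 integer matrix of rank 17; reducing to Smith normal form yields diagonal entries (1,1,1,1,1,1,1,1,1,1,1,1,1,1,1,1,1).

Reading off H_k = ker ∂_k / im ∂_{k+1}:

  H_0: rank C_0 − rank ∂_1 = 9 − 8 = 1, and the invariant factors of ∂_1 are all 1, so H_0 = Z.
  H_1: rank ker ∂_1 − rank ∂_2 = (27 − 8) − 17 = 2, and the invariant factors of ∂_2 are all 1, so H_1 = Z^2.
  H_2: rank ker ∂_2 − rank ∂_3 = (18 − 17) − 0 = 1, and there is no ∂_3, so H_2 = Z.

Hence the Betti numbers are b_0 = 1, b_1 = 2, b_2 = 1.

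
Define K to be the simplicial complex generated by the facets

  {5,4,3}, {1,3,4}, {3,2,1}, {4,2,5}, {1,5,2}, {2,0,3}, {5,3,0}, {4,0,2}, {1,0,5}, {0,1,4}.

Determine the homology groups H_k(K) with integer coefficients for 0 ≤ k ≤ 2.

Take the total order 0 < 1 < 2 < 3 < 4 < 5 on the vertex set. Then K (dimension 2) consists of the simplices:

  0-simplices (6): [0], [1], [2], [3], [4], [5]
  1-simplices (15): [0,1], [0,2], [0,3], [0,4], [0,5], [1,2], [1,3], [1,4], [1,5], [2,3], [2,4], [2,5], [3,4], [3,5], [4,5]
  2-simplices (10): [0,1,4], [0,1,5], [0,2,3], [0,2,4], [0,3,5], [1,2,3], [1,2,5], [1,3,4], [2,4,5], [3,4,5]

so the chain groups are C_0 ≅ Z^6, C_1 ≅ Z^15, C_2 ≅ Z^10.

Boundary ∂_1: C_1 → C_0 sends each edge [p,q] (with p < q) to q − p. For instance
  ∂[0,1] = [1] − [0].
The resulting 6×15 matrix has rank 5, and its Smith normal form has invariant factors (1,1,1,1,1).

Boundary ∂_2: C_2 → C_1 maps a triangle to the signed sum of its edges. For instance
  ∂[1,2,3] = [2,3] − [1,3] + [1,2],
  ∂[0,3,5] = [3,5] − [0,5] + [0,3].
The resulting 15×10 matrix has rank 10, and its Smith normal form has invariant factors (1,1,1,1,1,1,1,1,1,2).

Reading off H_k = ker ∂_k / im ∂_{k+1}:

  H_0: rank C_0 − rank ∂_1 = 6 − 5 = 1, and the invariant factors of ∂_1 are all 1, so H_0 ≅ Z.
  H_1: rank ker ∂_1 − rank ∂_2 = (15 − 5) − 10 = 0, and ∂_2 has invariant factor 2 > 1, so H_1 ≅ Z/2.
  H_2: rank ker ∂_2 − rank ∂_3 = (10 − 10) − 0 = 0, and there is no ∂_3, so H_2 ≅ 0.

As a check, the Euler characteristic is 6 − 15 + 10 = 1, which agrees with 1 − 0 + 0 = 1.

H_0 = Z,  H_1 = Z/2,  H_2 = 0.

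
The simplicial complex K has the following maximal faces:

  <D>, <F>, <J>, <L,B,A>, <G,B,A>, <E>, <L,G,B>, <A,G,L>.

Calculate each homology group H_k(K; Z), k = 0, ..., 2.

H_0 = Z^5,  H_1 = 0,  H_2 = Z.

Order the vertices as A < B < D < E < F < G < J < L. Listing each simplex with vertices in this order, K has dimension 2 with simplices:

  0-simplices (8): A, B, D, E, F, G, J, L
  1-simplices (6): AB, AG, AL, BG, BL, GL
  2-simplices (4): ABG, ABL, AGL, BGL

so the chain groups are C_0 ≅ Z^8, C_1 ≅ Z^6, C_2 ≅ Z^4.

Boundary ∂_1: C_1 → C_0 is given by ∂[p,q] = [q] − [p].
As a 8×6 matrix over Z this has rank 3, with invariant factors (1,1,1).

∂_2: C_2 → C_1 acts by ∂[p,q,r] = [q,r] − [p,r] + [p,q]. For instance
  ∂ABL = BL − AL + AB,
  ∂AGL = GL − AL + AG.
The 6×4 boundary matrix has rank 3 and Smith normal form diag(1,1,1).

From H_k ≅ ker(∂_k) / im(∂_{k+1}) we obtain:

  H_0: rank C_0 − rank ∂_1 = 8 − 3 = 5, and the invariant factors of ∂_1 are all 1, so H_0 = Z^5.
  H_1: rank ker ∂_1 − rank ∂_2 = (6 − 3) − 3 = 0, and the invariant factors of ∂_2 are all 1, so H_1 = 0.
  H_2: rank ker ∂_2 − rank ∂_3 = (4 − 3) − 0 = 1, and there is no ∂_3, so H_2 = Z.

(K is a triangulation of the disjoint union of the 2-sphere S^2 and a set of 4 points.)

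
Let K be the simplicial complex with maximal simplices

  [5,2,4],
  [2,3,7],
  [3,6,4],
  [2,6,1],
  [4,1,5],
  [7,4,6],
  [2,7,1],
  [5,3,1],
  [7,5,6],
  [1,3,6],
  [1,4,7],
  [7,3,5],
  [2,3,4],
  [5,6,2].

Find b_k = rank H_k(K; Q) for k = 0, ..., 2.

Order the vertices as 1 < 2 < 3 < 4 < 5 < 6 < 7. Listing each simplex with vertices in this order, K has dimension 2 with simplices:

  0-simplices (7): [1], [2], [3], [4], [5], [6], [7]
  1-simplices (21): [1,2], [1,3], [1,4], [1,5], [1,6], [1,7], [2,3], [2,4], [2,5], [2,6], [2,7], [3,4], [3,5], [3,6], [3,7], [4,5], [4,6], [4,7], [5,6], [5,7], [6,7]
  2-simplices (14): [1,2,6], [1,2,7], [1,3,5], [1,3,6], [1,4,5], [1,4,7], [2,3,4], [2,3,7], [2,4,5], [2,5,6], [3,4,6], [3,5,7], [4,6,7], [5,6,7]

Hence C_0 ≅ Z^7, C_1 ≅ Z^21, C_2 ≅ Z^14.

∂_1: C_1 → C_0 is given by ∂[p,q] = [q] − [p]. For instance
  ∂[3,5] = [5] − [3].
This gives a 7×21 integer matrix of rank 6; reducing to Smith normal form yields diagonal entries (1,1,1,1,1,1).

Boundary ∂_2: C_2 → C_1 maps a triangle to the signed sum of its edges. For instance
  ∂[3,4,6] = [4,6] − [3,6] + [3,4],
  ∂[3,5,7] = [5,7] − [3,7] + [3,5].
This gives a 21×14 integer matrix of rank 13; reducing to Smith normal form yields diagonal entries (1,1,1,1,1,1,1,1,1,1,1,1,1).

Reading off H_k = ker ∂_k / im ∂_{k+1}:

  H_0: rank C_0 − rank ∂_1 = 7 − 6 = 1, and the invariant factors of ∂_1 are all 1, so H_0 = Z.
  H_1: rank ker ∂_1 − rank ∂_2 = (21 − 6) − 13 = 2, and the invariant factors of ∂_2 are all 1, so H_1 = Z^2.
  H_2: rank ker ∂_2 − rank ∂_3 = (14 − 13) − 0 = 1, and there is no ∂_3, so H_2 = Z.

As a check, the Euler characteristic is 7 − 21 + 14 = 0, which agrees with 1 − 2 + 1 = 0.

Hence the Betti numbers are b_0 = 1, b_1 = 2, b_2 = 1.

b_0 = 1, b_1 = 2, b_2 = 1.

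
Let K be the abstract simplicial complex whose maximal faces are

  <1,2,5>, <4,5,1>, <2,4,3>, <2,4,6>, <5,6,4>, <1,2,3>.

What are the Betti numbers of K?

b_0 = 1, b_1 = 1, b_2 = 0.

Order the vertices as 1 < 2 < 3 < 4 < 5 < 6. Listing each simplex with vertices in this order, K has dimension 2 with simplices:

  0-simplices (6): [1], [2], [3], [4], [5], [6]
  1-simplices (12): [1,2], [1,3], [1,4], [1,5], [2,3], [2,4], [2,5], [2,6], [3,4], [4,5], [4,6], [5,6]
  2-simplices (6): [1,2,3], [1,2,5], [1,4,5], [2,3,4], [2,4,6], [4,5,6]

Hence C_0 ≅ Z^6, C_1 ≅ Z^12, C_2 ≅ Z^6.

∂_1: C_1 → C_0 is given by ∂[p,q] = [q] − [p].
The 6×12 boundary matrix has rank 5 and Smith normal form diag(1,1,1,1,1).

The boundary map ∂_2: C_2 → C_1 acts by ∂[p,q,r] = [q,r] − [p,r] + [p,q]. For instance
  ∂[2,4,6] = [4,6] − [2,6] + [2,4],
  ∂[2,3,4] = [3,4] − [2,4] + [2,3].
The 12×6 boundary matrix has rank 6 and Smith normal form diag(1,1,1,1,1,1).

Now H_k = ker ∂_k / im ∂_{k+1}, so:

  H_0: rank C_0 − rank ∂_1 = 6 − 5 = 1, and the invariant factors of ∂_1 are all 1, so H_0 ≅ Z.
  H_1: rank ker ∂_1 − rank ∂_2 = (12 − 5) − 6 = 1, and the invariant factors of ∂_2 are all 1, so H_1 ≅ Z.
  H_2: rank ker ∂_2 − rank ∂_3 = (6 − 6) − 0 = 0, and there is no ∂_3, so H_2 ≅ 0.

As a check, the Euler characteristic is 6 − 12 + 6 = 0, which agrees with 1 − 1 + 0 = 0.

Hence the Betti numbers are b_0 = 1, b_1 = 1, b_2 = 0.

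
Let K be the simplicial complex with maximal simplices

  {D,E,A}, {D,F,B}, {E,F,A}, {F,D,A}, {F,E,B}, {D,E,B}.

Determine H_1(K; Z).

Take the total order A < B < D < E < F on the vertex set. Then K (dimension 2) consists of the simplices:

  0-simplices (5): A, B, D, E, F
  1-simplices (9): AD, AE, AF, BD, BE, BF, DE, DF, EF
  2-simplices (6): ADE, ADF, AEF, BDE, BDF, BEF

Hence C_0 ≅ Z^5, C_1 ≅ Z^9, C_2 ≅ Z^6.

Boundary ∂_1: C_1 → C_0 maps an edge to its endpoints' difference, ∂[p,q] = q − p. For instance
  ∂AF = F − A.
This gives a 5×9 integer matrix of rank 4; reducing to Smith normal form yields diagonal entries (1,1,1,1).

∂_2: C_2 → C_1 sends each 2-simplex [p,q,r] to [q,r] − [p,r] + [p,q]. For instance
  ∂ADE = DE − AE + AD,
  ∂BDF = DF − BF + BD.
The 9×6 boundary matrix has rank 5 and Smith normal form diag(1,1,1,1,1).

Now H_k = ker ∂_k / im ∂_{k+1}, so:

  H_1: rank ker ∂_1 − rank ∂_2 = (9 − 4) − 5 = 0, and the invariant factors of ∂_2 are all 1, so H_1 = 0.

(K is a triangulation of the 2-sphere S^2.)

H_1 = 0.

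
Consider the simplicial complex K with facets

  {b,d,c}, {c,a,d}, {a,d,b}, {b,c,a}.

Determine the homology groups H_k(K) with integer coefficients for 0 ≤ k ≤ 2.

Take the total order a < b < c < d on the vertex set. Then K (dimension 2) consists of the simplices:

  0-simplices (4): a, b, c, d
  1-simplices (6): ab, ac, ad, bc, bd, cd
  2-simplices (4): abc, abd, acd, bcd

Hence C_0 ≅ Z^4, C_1 ≅ Z^6, C_2 ≅ Z^4.

Boundary ∂_1: C_1 → C_0 sends each edge [p,q] (with p < q) to q − p.
The resulting 4×6 matrix has rank 3, and its Smith normal form has invariant factors (1,1,1).

∂_2: C_2 → C_1 maps a triangle to the signed sum of its edges. For instance
  ∂abc = bc − ac + ab,
  ∂abd = bd − ad + ab.
The 6×4 boundary matrix has rank 3 and Smith normal form diag(1,1,1).

Computing H_k = (kernel of ∂_k) / (image of ∂_{k+1}):

  H_0: rank C_0 − rank ∂_1 = 4 − 3 = 1, and the invariant factors of ∂_1 are all 1, so H_0 ≅ Z.
  H_1: rank ker ∂_1 − rank ∂_2 = (6 − 3) − 3 = 0, and the invariant factors of ∂_2 are all 1, so H_1 ≅ 0.
  H_2: rank ker ∂_2 − rank ∂_3 = (4 − 3) − 0 = 1, and there is no ∂_3, so H_2 ≅ Z.

H_0 ≅ Z,  H_1 = 0,  H_2 ≅ Z.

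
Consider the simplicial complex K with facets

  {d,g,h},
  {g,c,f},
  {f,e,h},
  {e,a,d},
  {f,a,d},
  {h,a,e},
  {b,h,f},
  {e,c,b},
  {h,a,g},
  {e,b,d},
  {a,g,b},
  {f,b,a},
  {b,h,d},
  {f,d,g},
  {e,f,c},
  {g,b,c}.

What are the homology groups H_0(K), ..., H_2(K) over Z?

Take the total order a < b < c < d < e < f < g < h on the vertex set. Then K (dimension 2) consists of the simplices:

  0-simplices (8): a, b, c, d, e, f, g, h
  1-simplices (24): ab, ad, ae, af, ag, ah, bc, bd, be, bf, bg, bh, ce, cf, cg, de, df, dg, dh, ef, eh, fg, fh, gh
  2-simplices (16): abf, abg, ade, adf, aeh, agh, bce, bcg, bde, bdh, bfh, cef, cfg, dfg, dgh, efh

giving chain groups C_0 ≅ Z^8, C_1 ≅ Z^24, C_2 ≅ Z^16.

∂_1: C_1 → C_0 is given by ∂[p,q] = [q] − [p].
This gives a 8×24 integer matrix of rank 7; reducing to Smith normal form yields diagonal entries (1,1,1,1,1,1,1).

The boundary map ∂_2: C_2 → C_1 sends each 2-simplex [p,q,r] to [q,r] − [p,r] + [p,q]. For instance
  ∂abg = bg − ag + ab,
  ∂bce = ce − be + bc.
This gives a 24×16 integer matrix of rank 15; reducing to Smith normal form yields diagonal entries (1,1,1,1,1,1,1,1,1,1,1,1,1,1,1).

Now H_k = ker ∂_k / im ∂_{k+1}, so:

  H_0: rank C_0 − rank ∂_1 = 8 − 7 = 1, and the invariant factors of ∂_1 are all 1, so H_0 ≅ Z.
  H_1: rank ker ∂_1 − rank ∂_2 = (24 − 7) − 15 = 2, and the invariant factors of ∂_2 are all 1, so H_1 ≅ Z^2.
  H_2: rank ker ∂_2 − rank ∂_3 = (16 − 15) − 0 = 1, and there is no ∂_3, so H_2 ≅ Z.

(K is a triangulation of the torus T^2.)

H_0 ≅ Z,  H_1 ≅ Z^2,  H_2 ≅ Z.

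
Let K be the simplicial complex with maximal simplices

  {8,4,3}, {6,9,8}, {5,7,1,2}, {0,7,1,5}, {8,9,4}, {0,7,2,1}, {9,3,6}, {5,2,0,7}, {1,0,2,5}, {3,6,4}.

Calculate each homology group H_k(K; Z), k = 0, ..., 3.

H_0 = Z^2,  H_1 = Z,  H_2 = 0,  H_3 = Z.

Take the total order 0 < 1 < 2 < 3 < 4 < 5 < 6 < 7 < 8 < 9 on the vertex set. Then K (dimension 3) consists of the simplices:

  0-simplices (10): [0], [1], [2], [3], [4], [5], [6], [7], [8], [9]
  1-simplices (20): [0,1], [0,2], [0,5], [0,7], [1,2], [1,5], [1,7], [2,5], [2,7], [3,4], [3,6], [3,8], [3,9], [4,6], [4,8], [4,9], [5,7], [6,8], [6,9], [8,9]
  2-simplices (15): [0,1,2], [0,1,5], [0,1,7], [0,2,5], [0,2,7], [0,5,7], [1,2,5], [1,2,7], [1,5,7], [2,5,7], [3,4,6], [3,4,8], [3,6,9], [4,8,9], [6,8,9]
  3-simplices (5): [0,1,2,5], [0,1,2,7], [0,1,5,7], [0,2,5,7], [1,2,5,7]

so the chain groups are C_0 ≅ Z^10, C_1 ≅ Z^20, C_2 ≅ Z^15, C_3 ≅ Z^5.

The boundary map ∂_1: C_1 → C_0 is given by ∂[p,q] = [q] − [p]. For instance
  ∂[6,8] = [8] − [6].
This gives a 10×20 integer matrix of rank 8; reducing to Smith normal form yields diagonal entries (1,1,1,1,1,1,1,1).

The boundary map ∂_2: C_2 → C_1 maps a triangle to the signed sum of its edges. For instance
  ∂[2,5,7] = [5,7] − [2,7] + [2,5],
  ∂[1,2,5] = [2,5] − [1,5] + [1,2].
As a 20×15 matrix over Z this has rank 11, with invariant factors (1,1,1,1,1,1,1,1,1,1,1).

Boundary ∂_3: C_3 → C_2 sends each 3-simplex σ to the alternating sum Σ_i (−1)^i (σ with its i-th vertex removed). For instance
  ∂[0,1,2,5] = [1,2,5] − [0,2,5] + [0,1,5] − [0,1,2],
  ∂[0,1,5,7] = [1,5,7] − [0,5,7] + [0,1,7] − [0,1,5].
The 15×5 boundary matrix has rank 4 and Smith normal form diag(1,1,1,1).

From H_k ≅ ker(∂_k) / im(∂_{k+1}) we obtain:

  H_0: rank C_0 − rank ∂_1 = 10 − 8 = 2, and the invariant factors of ∂_1 are all 1, so H_0 = Z^2.
  H_1: rank ker ∂_1 − rank ∂_2 = (20 − 8) − 11 = 1, and the invariant factors of ∂_2 are all 1, so H_1 = Z.
  H_2: rank ker ∂_2 − rank ∂_3 = (15 − 11) − 4 = 0, and the invariant factors of ∂_3 are all 1, so H_2 = 0.
  H_3: rank ker ∂_3 − rank ∂_4 = (5 − 4) − 0 = 1, and there is no ∂_4, so H_3 = Z.

As a check, the Euler characteristic is 10 − 20 + 15 − 5 = 0, which agrees with 2 − 1 + 0 − 1 = 0.
(K is a triangulation of the disjoint union of the 3-sphere S^3 and the Möbius band.)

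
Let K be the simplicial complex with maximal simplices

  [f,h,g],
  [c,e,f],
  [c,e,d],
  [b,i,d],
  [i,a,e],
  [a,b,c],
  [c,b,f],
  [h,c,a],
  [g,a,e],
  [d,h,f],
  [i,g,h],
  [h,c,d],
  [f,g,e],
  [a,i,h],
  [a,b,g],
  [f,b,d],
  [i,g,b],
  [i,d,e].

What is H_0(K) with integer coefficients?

Fix the vertex order a < b < c < d < e < f < g < h < i and write every simplex with vertices in increasing order. Then dim K = 2 and the simplices of K are:

  0-simplices (9): a, b, c, d, e, f, g, h, i
  1-simplices (27): ab, ac, ae, ag, ah, ai, bc, bd, bf, bg, bi, cd, ce, cf, ch, de, df, dh, di, ef, eg, ei, fg, fh, gh, gi, hi
  2-simplices (18): abc, abg, ach, aeg, aei, ahi, bcf, bdf, bdi, bgi, cde, cdh, cef, dei, dfh, efg, fgh, ghi

Hence C_0 ≅ Z^9, C_1 ≅ Z^27, C_2 ≅ Z^18.

∂_1: C_1 → C_0 is given by ∂[p,q] = [q] − [p].
The 9×27 boundary matrix has rank 8 and Smith normal form diag(1,1,1,1,1,1,1,1).

The boundary map ∂_2: C_2 → C_1 sends each 2-simplex [p,q,r] to [q,r] − [p,r] + [p,q]. For instance
  ∂dei = ei − di + de,
  ∂abc = bc − ac + ab.
The resulting 27×18 matrix has rank 18, and its Smith normal form has invariant factors (1,1,1,1,1,1,1,1,1,1,1,1,1,1,1,1,1,2).

Reading off H_k = ker ∂_k / im ∂_{k+1}:

  H_0: rank C_0 − rank ∂_1 = 9 − 8 = 1, and the invariant factors of ∂_1 are all 1, so H_0 = Z.

(K is a triangulation of the Klein bottle.)

H_0 = Z.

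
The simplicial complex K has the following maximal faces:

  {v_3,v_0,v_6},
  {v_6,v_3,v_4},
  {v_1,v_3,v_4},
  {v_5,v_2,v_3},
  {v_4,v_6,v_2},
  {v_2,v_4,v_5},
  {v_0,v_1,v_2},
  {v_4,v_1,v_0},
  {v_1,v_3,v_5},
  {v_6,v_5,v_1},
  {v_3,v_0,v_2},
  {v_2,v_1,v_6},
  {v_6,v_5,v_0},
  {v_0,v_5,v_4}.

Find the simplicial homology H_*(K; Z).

H_0 = Z,  H_1 = Z^2,  H_2 = Z.

Fix the vertex order v_0 < v_1 < v_2 < v_3 < v_4 < v_5 < v_6 and write every simplex with vertices in increasing order. Then dim K = 2 and the simplices of K are:

  0-simplices (7): [v_0], [v_1], [v_2], [v_3], [v_4], [v_5], [v_6]
  1-simplices (21): (21 of them)
  2-simplices (14): (14 of them)

Hence C_0 ≅ Z^7, C_1 ≅ Z^21, C_2 ≅ Z^14.

The boundary map ∂_1: C_1 → C_0 is given by ∂[p,q] = [q] − [p]. For instance
  ∂[v_2,v_3] = [v_3] − [v_2].
This gives a 7×21 integer matrix of rank 6; reducing to Smith normal form yields diagonal entries (1,1,1,1,1,1).

Boundary ∂_2: C_2 → C_1 sends each 2-simplex [p,q,r] to [q,r] − [p,r] + [p,q]. For instance
  ∂[v_1,v_2,v_6] = [v_2,v_6] − [v_1,v_6] + [v_1,v_2],
  ∂[v_1,v_5,v_6] = [v_5,v_6] − [v_1,v_6] + [v_1,v_5].
The 21×14 boundary matrix has rank 13 and Smith normal form diag(1,1,1,1,1,1,1,1,1,1,1,1,1).

From H_k ≅ ker(∂_k) / im(∂_{k+1}) we obtain:

  H_0: rank C_0 − rank ∂_1 = 7 − 6 = 1, and the invariant factors of ∂_1 are all 1, so H_0 ≅ Z.
  H_1: rank ker ∂_1 − rank ∂_2 = (21 − 6) − 13 = 2, and the invariant factors of ∂_2 are all 1, so H_1 ≅ Z^2.
  H_2: rank ker ∂_2 − rank ∂_3 = (14 − 13) − 0 = 1, and there is no ∂_3, so H_2 ≅ Z.

As a check, the Euler characteristic is 7 − 21 + 14 = 0, which agrees with 1 − 2 + 1 = 0.
(K is a triangulation of the torus T^2.)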